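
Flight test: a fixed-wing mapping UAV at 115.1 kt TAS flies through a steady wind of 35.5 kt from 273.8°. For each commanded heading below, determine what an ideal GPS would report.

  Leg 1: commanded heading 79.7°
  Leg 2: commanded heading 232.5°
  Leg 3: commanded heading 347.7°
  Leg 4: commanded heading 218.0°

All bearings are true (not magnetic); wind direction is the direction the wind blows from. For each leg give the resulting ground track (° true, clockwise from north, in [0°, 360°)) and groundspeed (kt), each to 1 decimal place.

Leg 1: heading 79.7°; drift +3.3° → track 83.0°, groundspeed 149.8 kt
Leg 2: heading 232.5°; drift -14.8° → track 217.7°, groundspeed 91.5 kt
Leg 3: heading 347.7°; drift +18.0° → track 5.7°, groundspeed 110.6 kt
Leg 4: heading 218.0°; drift -17.1° → track 200.9°, groundspeed 99.6 kt

Leg 1: track=83.0°, groundspeed=149.8 kt
Leg 2: track=217.7°, groundspeed=91.5 kt
Leg 3: track=5.7°, groundspeed=110.6 kt
Leg 4: track=200.9°, groundspeed=99.6 kt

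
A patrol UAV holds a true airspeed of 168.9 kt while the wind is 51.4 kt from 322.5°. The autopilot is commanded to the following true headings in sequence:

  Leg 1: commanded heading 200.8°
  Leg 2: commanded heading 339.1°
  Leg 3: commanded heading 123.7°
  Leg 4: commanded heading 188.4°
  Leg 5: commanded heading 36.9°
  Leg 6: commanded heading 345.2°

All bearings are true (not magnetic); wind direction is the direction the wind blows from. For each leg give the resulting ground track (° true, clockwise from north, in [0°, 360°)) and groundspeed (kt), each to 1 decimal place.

Leg 1: heading 200.8°; drift -12.6° → track 188.2°, groundspeed 200.7 kt
Leg 2: heading 339.1°; drift +7.0° → track 346.1°, groundspeed 120.5 kt
Leg 3: heading 123.7°; drift +4.4° → track 128.1°, groundspeed 218.2 kt
Leg 4: heading 188.4°; drift -10.2° → track 178.2°, groundspeed 208.0 kt
Leg 5: heading 36.9°; drift +17.7° → track 54.6°, groundspeed 162.8 kt
Leg 6: heading 345.2°; drift +9.3° → track 354.5°, groundspeed 123.1 kt

Leg 1: track=188.2°, groundspeed=200.7 kt
Leg 2: track=346.1°, groundspeed=120.5 kt
Leg 3: track=128.1°, groundspeed=218.2 kt
Leg 4: track=178.2°, groundspeed=208.0 kt
Leg 5: track=54.6°, groundspeed=162.8 kt
Leg 6: track=354.5°, groundspeed=123.1 kt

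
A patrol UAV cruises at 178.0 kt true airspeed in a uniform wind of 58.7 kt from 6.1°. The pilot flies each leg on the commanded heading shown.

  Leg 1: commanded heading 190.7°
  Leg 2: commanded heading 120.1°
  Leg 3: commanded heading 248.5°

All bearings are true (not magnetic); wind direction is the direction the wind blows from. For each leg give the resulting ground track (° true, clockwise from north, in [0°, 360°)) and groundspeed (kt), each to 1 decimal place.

Leg 1: heading 190.7°; drift -1.1° → track 189.6°, groundspeed 236.6 kt
Leg 2: heading 120.1°; drift +14.9° → track 135.0°, groundspeed 208.9 kt
Leg 3: heading 248.5°; drift -14.2° → track 234.3°, groundspeed 211.7 kt

Leg 1: track=189.6°, groundspeed=236.6 kt
Leg 2: track=135.0°, groundspeed=208.9 kt
Leg 3: track=234.3°, groundspeed=211.7 kt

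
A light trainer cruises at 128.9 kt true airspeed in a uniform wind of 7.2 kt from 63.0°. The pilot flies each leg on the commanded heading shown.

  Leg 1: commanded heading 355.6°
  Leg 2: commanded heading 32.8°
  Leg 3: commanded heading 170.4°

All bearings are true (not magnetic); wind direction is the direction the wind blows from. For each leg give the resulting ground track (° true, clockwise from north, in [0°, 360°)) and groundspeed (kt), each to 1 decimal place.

Leg 1: track=352.6°, groundspeed=126.3 kt
Leg 2: track=31.1°, groundspeed=122.7 kt
Leg 3: track=173.4°, groundspeed=131.2 kt

Leg 1: heading 355.6°; drift -3.0° → track 352.6°, groundspeed 126.3 kt
Leg 2: heading 32.8°; drift -1.7° → track 31.1°, groundspeed 122.7 kt
Leg 3: heading 170.4°; drift +3.0° → track 173.4°, groundspeed 131.2 kt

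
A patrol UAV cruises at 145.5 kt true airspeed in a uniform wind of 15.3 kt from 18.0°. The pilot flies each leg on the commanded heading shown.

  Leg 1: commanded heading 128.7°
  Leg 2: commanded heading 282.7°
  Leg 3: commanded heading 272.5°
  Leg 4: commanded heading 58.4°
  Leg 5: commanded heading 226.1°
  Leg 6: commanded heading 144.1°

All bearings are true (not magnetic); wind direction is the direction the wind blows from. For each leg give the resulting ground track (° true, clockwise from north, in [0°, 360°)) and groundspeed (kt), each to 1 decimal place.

Leg 1: heading 128.7°; drift +5.4° → track 134.1°, groundspeed 151.6 kt
Leg 2: heading 282.7°; drift -5.9° → track 276.8°, groundspeed 147.7 kt
Leg 3: heading 272.5°; drift -5.6° → track 266.9°, groundspeed 150.3 kt
Leg 4: heading 58.4°; drift +4.2° → track 62.6°, groundspeed 134.2 kt
Leg 5: heading 226.1°; drift -2.6° → track 223.5°, groundspeed 159.2 kt
Leg 6: heading 144.1°; drift +4.6° → track 148.7°, groundspeed 155.0 kt

Leg 1: track=134.1°, groundspeed=151.6 kt
Leg 2: track=276.8°, groundspeed=147.7 kt
Leg 3: track=266.9°, groundspeed=150.3 kt
Leg 4: track=62.6°, groundspeed=134.2 kt
Leg 5: track=223.5°, groundspeed=159.2 kt
Leg 6: track=148.7°, groundspeed=155.0 kt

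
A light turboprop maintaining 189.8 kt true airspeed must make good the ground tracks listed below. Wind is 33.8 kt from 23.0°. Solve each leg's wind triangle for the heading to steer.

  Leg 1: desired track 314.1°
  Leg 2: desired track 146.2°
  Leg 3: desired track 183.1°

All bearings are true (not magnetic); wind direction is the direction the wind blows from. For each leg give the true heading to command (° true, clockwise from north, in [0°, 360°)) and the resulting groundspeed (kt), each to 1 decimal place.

Leg 1: desired track 314.1°; wind correction +9.6° → command heading 323.7°, groundspeed 175.0 kt
Leg 2: desired track 146.2°; wind correction -8.6° → command heading 137.6°, groundspeed 206.2 kt
Leg 3: desired track 183.1°; wind correction -3.5° → command heading 179.6°, groundspeed 221.2 kt

Leg 1: heading=323.7°, groundspeed=175.0 kt
Leg 2: heading=137.6°, groundspeed=206.2 kt
Leg 3: heading=179.6°, groundspeed=221.2 kt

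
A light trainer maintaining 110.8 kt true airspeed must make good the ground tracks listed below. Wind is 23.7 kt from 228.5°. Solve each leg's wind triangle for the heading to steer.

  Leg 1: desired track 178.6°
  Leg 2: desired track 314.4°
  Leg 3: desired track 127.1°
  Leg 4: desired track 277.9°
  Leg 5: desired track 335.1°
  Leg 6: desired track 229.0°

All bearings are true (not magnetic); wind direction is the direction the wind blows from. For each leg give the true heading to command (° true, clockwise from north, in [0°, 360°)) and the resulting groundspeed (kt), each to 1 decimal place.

Leg 1: desired track 178.6°; wind correction +9.4° → command heading 188.0°, groundspeed 94.0 kt
Leg 2: desired track 314.4°; wind correction -12.3° → command heading 302.1°, groundspeed 106.6 kt
Leg 3: desired track 127.1°; wind correction +12.1° → command heading 139.2°, groundspeed 113.0 kt
Leg 4: desired track 277.9°; wind correction -9.3° → command heading 268.6°, groundspeed 93.9 kt
Leg 5: desired track 335.1°; wind correction -11.8° → command heading 323.3°, groundspeed 115.2 kt
Leg 6: desired track 229.0°; wind correction -0.1° → command heading 228.9°, groundspeed 87.1 kt

Leg 1: heading=188.0°, groundspeed=94.0 kt
Leg 2: heading=302.1°, groundspeed=106.6 kt
Leg 3: heading=139.2°, groundspeed=113.0 kt
Leg 4: heading=268.6°, groundspeed=93.9 kt
Leg 5: heading=323.3°, groundspeed=115.2 kt
Leg 6: heading=228.9°, groundspeed=87.1 kt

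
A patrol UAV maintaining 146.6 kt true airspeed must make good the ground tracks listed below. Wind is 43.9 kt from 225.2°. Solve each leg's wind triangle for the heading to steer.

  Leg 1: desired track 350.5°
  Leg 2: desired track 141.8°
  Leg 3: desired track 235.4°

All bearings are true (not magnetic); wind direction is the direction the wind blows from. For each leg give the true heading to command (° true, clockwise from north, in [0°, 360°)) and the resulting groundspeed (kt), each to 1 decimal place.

Leg 1: heading=336.4°, groundspeed=167.5 kt
Leg 2: heading=159.1°, groundspeed=134.9 kt
Leg 3: heading=232.4°, groundspeed=103.2 kt

Leg 1: desired track 350.5°; wind correction -14.1° → command heading 336.4°, groundspeed 167.5 kt
Leg 2: desired track 141.8°; wind correction +17.3° → command heading 159.1°, groundspeed 134.9 kt
Leg 3: desired track 235.4°; wind correction -3.0° → command heading 232.4°, groundspeed 103.2 kt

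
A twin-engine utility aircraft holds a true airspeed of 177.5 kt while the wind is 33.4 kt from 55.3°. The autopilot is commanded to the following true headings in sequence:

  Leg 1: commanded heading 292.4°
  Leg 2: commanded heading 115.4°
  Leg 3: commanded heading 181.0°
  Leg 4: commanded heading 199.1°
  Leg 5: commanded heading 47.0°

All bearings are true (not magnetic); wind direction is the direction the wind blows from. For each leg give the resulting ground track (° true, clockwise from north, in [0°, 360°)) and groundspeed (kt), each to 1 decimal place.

Leg 1: track=284.2°, groundspeed=197.6 kt
Leg 2: track=125.6°, groundspeed=163.4 kt
Leg 3: track=188.8°, groundspeed=198.8 kt
Leg 4: track=204.6°, groundspeed=205.4 kt
Leg 5: track=45.1°, groundspeed=144.5 kt

Leg 1: heading 292.4°; drift -8.2° → track 284.2°, groundspeed 197.6 kt
Leg 2: heading 115.4°; drift +10.2° → track 125.6°, groundspeed 163.4 kt
Leg 3: heading 181.0°; drift +7.8° → track 188.8°, groundspeed 198.8 kt
Leg 4: heading 199.1°; drift +5.5° → track 204.6°, groundspeed 205.4 kt
Leg 5: heading 47.0°; drift -1.9° → track 45.1°, groundspeed 144.5 kt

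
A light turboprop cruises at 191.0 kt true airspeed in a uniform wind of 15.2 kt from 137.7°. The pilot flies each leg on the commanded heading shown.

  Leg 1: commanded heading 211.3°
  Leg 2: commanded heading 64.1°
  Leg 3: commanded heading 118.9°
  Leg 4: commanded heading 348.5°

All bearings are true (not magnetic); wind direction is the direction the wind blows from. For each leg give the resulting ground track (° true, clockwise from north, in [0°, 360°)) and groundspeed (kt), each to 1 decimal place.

Leg 1: heading 211.3°; drift +4.5° → track 215.8°, groundspeed 187.3 kt
Leg 2: heading 64.1°; drift -4.5° → track 59.6°, groundspeed 187.3 kt
Leg 3: heading 118.9°; drift -1.6° → track 117.3°, groundspeed 176.7 kt
Leg 4: heading 348.5°; drift -2.2° → track 346.3°, groundspeed 204.2 kt

Leg 1: track=215.8°, groundspeed=187.3 kt
Leg 2: track=59.6°, groundspeed=187.3 kt
Leg 3: track=117.3°, groundspeed=176.7 kt
Leg 4: track=346.3°, groundspeed=204.2 kt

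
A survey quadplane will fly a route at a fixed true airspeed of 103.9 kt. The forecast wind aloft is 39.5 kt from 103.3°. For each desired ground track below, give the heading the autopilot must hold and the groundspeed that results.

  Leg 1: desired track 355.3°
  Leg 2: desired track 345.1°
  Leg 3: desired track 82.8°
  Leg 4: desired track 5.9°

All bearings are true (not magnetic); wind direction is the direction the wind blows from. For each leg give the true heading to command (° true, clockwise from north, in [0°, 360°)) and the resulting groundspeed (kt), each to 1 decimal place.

Leg 1: desired track 355.3°; wind correction +21.2° → command heading 16.5°, groundspeed 109.1 kt
Leg 2: desired track 345.1°; wind correction +19.6° → command heading 4.7°, groundspeed 116.6 kt
Leg 3: desired track 82.8°; wind correction +7.7° → command heading 90.5°, groundspeed 66.0 kt
Leg 4: desired track 5.9°; wind correction +22.1° → command heading 28.0°, groundspeed 101.3 kt

Leg 1: heading=16.5°, groundspeed=109.1 kt
Leg 2: heading=4.7°, groundspeed=116.6 kt
Leg 3: heading=90.5°, groundspeed=66.0 kt
Leg 4: heading=28.0°, groundspeed=101.3 kt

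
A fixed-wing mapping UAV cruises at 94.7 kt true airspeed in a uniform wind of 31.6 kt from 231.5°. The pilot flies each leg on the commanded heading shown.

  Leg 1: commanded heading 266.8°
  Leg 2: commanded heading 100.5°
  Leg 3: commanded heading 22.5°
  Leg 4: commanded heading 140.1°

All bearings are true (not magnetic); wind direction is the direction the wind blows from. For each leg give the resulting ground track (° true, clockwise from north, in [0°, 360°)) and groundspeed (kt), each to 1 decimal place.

Leg 1: track=281.6°, groundspeed=71.3 kt
Leg 2: track=88.8°, groundspeed=117.9 kt
Leg 3: track=29.6°, groundspeed=123.3 kt
Leg 4: track=121.8°, groundspeed=100.6 kt

Leg 1: heading 266.8°; drift +14.8° → track 281.6°, groundspeed 71.3 kt
Leg 2: heading 100.5°; drift -11.7° → track 88.8°, groundspeed 117.9 kt
Leg 3: heading 22.5°; drift +7.1° → track 29.6°, groundspeed 123.3 kt
Leg 4: heading 140.1°; drift -18.3° → track 121.8°, groundspeed 100.6 kt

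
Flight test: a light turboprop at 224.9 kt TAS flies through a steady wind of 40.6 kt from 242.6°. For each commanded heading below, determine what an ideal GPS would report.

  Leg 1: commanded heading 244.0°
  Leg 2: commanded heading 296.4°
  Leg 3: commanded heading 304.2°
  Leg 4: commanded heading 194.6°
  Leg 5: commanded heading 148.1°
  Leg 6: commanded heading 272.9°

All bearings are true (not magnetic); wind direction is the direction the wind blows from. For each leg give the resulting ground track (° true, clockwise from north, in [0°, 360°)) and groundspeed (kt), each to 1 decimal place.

Leg 1: heading 244.0°; drift +0.3° → track 244.3°, groundspeed 184.3 kt
Leg 2: heading 296.4°; drift +9.3° → track 305.7°, groundspeed 203.6 kt
Leg 3: heading 304.2°; drift +9.9° → track 314.1°, groundspeed 208.7 kt
Leg 4: heading 194.6°; drift -8.7° → track 185.9°, groundspeed 200.0 kt
Leg 5: heading 148.1°; drift -10.1° → track 138.0°, groundspeed 231.6 kt
Leg 6: heading 272.9°; drift +6.2° → track 279.1°, groundspeed 190.9 kt

Leg 1: track=244.3°, groundspeed=184.3 kt
Leg 2: track=305.7°, groundspeed=203.6 kt
Leg 3: track=314.1°, groundspeed=208.7 kt
Leg 4: track=185.9°, groundspeed=200.0 kt
Leg 5: track=138.0°, groundspeed=231.6 kt
Leg 6: track=279.1°, groundspeed=190.9 kt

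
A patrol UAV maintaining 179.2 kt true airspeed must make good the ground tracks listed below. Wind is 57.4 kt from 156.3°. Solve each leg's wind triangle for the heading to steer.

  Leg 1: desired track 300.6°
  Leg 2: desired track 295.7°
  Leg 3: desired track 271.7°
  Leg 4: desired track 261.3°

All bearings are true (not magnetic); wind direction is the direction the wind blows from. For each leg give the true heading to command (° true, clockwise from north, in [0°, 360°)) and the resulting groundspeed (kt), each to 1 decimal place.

Leg 1: heading=289.8°, groundspeed=222.7 kt
Leg 2: heading=283.7°, groundspeed=218.8 kt
Leg 3: heading=254.9°, groundspeed=196.2 kt
Leg 4: heading=243.3°, groundspeed=185.3 kt

Leg 1: desired track 300.6°; wind correction -10.8° → command heading 289.8°, groundspeed 222.7 kt
Leg 2: desired track 295.7°; wind correction -12.0° → command heading 283.7°, groundspeed 218.8 kt
Leg 3: desired track 271.7°; wind correction -16.8° → command heading 254.9°, groundspeed 196.2 kt
Leg 4: desired track 261.3°; wind correction -18.0° → command heading 243.3°, groundspeed 185.3 kt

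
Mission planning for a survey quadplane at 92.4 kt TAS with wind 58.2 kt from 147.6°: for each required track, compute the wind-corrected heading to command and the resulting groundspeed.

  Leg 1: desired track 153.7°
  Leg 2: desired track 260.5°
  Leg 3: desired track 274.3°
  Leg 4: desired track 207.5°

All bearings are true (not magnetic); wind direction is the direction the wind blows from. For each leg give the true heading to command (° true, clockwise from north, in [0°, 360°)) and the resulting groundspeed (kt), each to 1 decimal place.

Leg 1: desired track 153.7°; wind correction -3.8° → command heading 149.9°, groundspeed 34.3 kt
Leg 2: desired track 260.5°; wind correction -35.5° → command heading 225.0°, groundspeed 97.9 kt
Leg 3: desired track 274.3°; wind correction -30.3° → command heading 244.0°, groundspeed 114.5 kt
Leg 4: desired track 207.5°; wind correction -33.0° → command heading 174.5°, groundspeed 48.3 kt

Leg 1: heading=149.9°, groundspeed=34.3 kt
Leg 2: heading=225.0°, groundspeed=97.9 kt
Leg 3: heading=244.0°, groundspeed=114.5 kt
Leg 4: heading=174.5°, groundspeed=48.3 kt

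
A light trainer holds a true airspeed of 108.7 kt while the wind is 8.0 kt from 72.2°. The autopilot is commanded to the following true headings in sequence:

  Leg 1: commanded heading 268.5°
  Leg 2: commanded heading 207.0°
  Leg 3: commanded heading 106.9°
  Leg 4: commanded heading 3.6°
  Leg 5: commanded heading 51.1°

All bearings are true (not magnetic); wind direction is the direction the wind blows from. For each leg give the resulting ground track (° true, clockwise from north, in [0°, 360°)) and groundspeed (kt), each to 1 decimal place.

Leg 1: heading 268.5°; drift -1.1° → track 267.4°, groundspeed 116.4 kt
Leg 2: heading 207.0°; drift +2.8° → track 209.8°, groundspeed 114.5 kt
Leg 3: heading 106.9°; drift +2.6° → track 109.5°, groundspeed 102.2 kt
Leg 4: heading 3.6°; drift -4.0° → track 359.6°, groundspeed 106.0 kt
Leg 5: heading 51.1°; drift -1.6° → track 49.5°, groundspeed 101.3 kt

Leg 1: track=267.4°, groundspeed=116.4 kt
Leg 2: track=209.8°, groundspeed=114.5 kt
Leg 3: track=109.5°, groundspeed=102.2 kt
Leg 4: track=359.6°, groundspeed=106.0 kt
Leg 5: track=49.5°, groundspeed=101.3 kt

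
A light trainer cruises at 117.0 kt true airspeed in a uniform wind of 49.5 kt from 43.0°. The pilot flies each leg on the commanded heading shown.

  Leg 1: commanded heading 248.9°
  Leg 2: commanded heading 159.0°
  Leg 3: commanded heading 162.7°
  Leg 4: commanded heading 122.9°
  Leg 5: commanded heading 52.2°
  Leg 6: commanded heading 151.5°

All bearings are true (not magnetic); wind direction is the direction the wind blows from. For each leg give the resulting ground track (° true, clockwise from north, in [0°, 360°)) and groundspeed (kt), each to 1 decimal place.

Leg 1: heading 248.9°; drift -7.6° → track 241.3°, groundspeed 163.0 kt
Leg 2: heading 159.0°; drift +17.8° → track 176.8°, groundspeed 145.7 kt
Leg 3: heading 162.7°; drift +16.9° → track 179.6°, groundspeed 147.9 kt
Leg 4: heading 122.9°; drift +24.2° → track 147.1°, groundspeed 118.8 kt
Leg 5: heading 52.2°; drift +6.6° → track 58.8°, groundspeed 68.6 kt
Leg 6: heading 151.5°; drift +19.5° → track 171.0°, groundspeed 140.8 kt

Leg 1: track=241.3°, groundspeed=163.0 kt
Leg 2: track=176.8°, groundspeed=145.7 kt
Leg 3: track=179.6°, groundspeed=147.9 kt
Leg 4: track=147.1°, groundspeed=118.8 kt
Leg 5: track=58.8°, groundspeed=68.6 kt
Leg 6: track=171.0°, groundspeed=140.8 kt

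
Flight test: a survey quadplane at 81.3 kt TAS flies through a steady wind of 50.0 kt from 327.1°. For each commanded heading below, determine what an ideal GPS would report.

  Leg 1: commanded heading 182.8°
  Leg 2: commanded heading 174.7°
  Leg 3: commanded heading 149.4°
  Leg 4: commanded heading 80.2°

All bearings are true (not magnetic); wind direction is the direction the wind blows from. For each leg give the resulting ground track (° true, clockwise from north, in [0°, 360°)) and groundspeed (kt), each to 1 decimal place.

Leg 1: heading 182.8°; drift -13.5° → track 169.3°, groundspeed 125.3 kt
Leg 2: heading 174.7°; drift -10.4° → track 164.3°, groundspeed 127.7 kt
Leg 3: heading 149.4°; drift -0.9° → track 148.5°, groundspeed 131.3 kt
Leg 4: heading 80.2°; drift +24.5° → track 104.7°, groundspeed 110.9 kt

Leg 1: track=169.3°, groundspeed=125.3 kt
Leg 2: track=164.3°, groundspeed=127.7 kt
Leg 3: track=148.5°, groundspeed=131.3 kt
Leg 4: track=104.7°, groundspeed=110.9 kt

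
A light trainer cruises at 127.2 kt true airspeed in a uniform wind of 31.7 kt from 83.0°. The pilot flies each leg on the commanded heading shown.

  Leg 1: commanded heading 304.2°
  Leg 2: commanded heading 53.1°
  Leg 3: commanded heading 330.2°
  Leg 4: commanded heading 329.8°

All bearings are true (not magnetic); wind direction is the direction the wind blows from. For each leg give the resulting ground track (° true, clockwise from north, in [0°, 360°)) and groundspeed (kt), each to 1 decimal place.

Leg 1: track=296.3°, groundspeed=152.5 kt
Leg 2: track=44.1°, groundspeed=101.0 kt
Leg 3: track=318.4°, groundspeed=142.5 kt
Leg 4: track=318.0°, groundspeed=142.7 kt

Leg 1: heading 304.2°; drift -7.9° → track 296.3°, groundspeed 152.5 kt
Leg 2: heading 53.1°; drift -9.0° → track 44.1°, groundspeed 101.0 kt
Leg 3: heading 330.2°; drift -11.8° → track 318.4°, groundspeed 142.5 kt
Leg 4: heading 329.8°; drift -11.8° → track 318.0°, groundspeed 142.7 kt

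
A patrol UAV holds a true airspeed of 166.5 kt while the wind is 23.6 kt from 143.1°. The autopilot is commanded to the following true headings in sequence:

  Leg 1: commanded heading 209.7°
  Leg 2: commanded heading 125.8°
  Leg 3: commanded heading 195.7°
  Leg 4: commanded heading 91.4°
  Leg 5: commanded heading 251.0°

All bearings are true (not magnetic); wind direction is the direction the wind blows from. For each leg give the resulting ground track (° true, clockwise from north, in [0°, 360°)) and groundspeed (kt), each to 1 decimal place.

Leg 1: heading 209.7°; drift +7.8° → track 217.5°, groundspeed 158.6 kt
Leg 2: heading 125.8°; drift -2.8° → track 123.0°, groundspeed 144.1 kt
Leg 3: heading 195.7°; drift +7.0° → track 202.7°, groundspeed 153.3 kt
Leg 4: heading 91.4°; drift -7.0° → track 84.4°, groundspeed 153.0 kt
Leg 5: heading 251.0°; drift +7.4° → track 258.4°, groundspeed 175.2 kt

Leg 1: track=217.5°, groundspeed=158.6 kt
Leg 2: track=123.0°, groundspeed=144.1 kt
Leg 3: track=202.7°, groundspeed=153.3 kt
Leg 4: track=84.4°, groundspeed=153.0 kt
Leg 5: track=258.4°, groundspeed=175.2 kt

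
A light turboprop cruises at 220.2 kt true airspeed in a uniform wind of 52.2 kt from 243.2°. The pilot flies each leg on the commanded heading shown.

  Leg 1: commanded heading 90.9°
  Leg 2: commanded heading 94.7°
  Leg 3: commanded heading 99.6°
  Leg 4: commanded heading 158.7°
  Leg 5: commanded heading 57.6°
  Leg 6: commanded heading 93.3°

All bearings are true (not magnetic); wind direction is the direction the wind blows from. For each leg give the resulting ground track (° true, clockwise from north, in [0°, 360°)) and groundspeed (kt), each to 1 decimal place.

Leg 1: track=85.7°, groundspeed=267.5 kt
Leg 2: track=88.8°, groundspeed=266.1 kt
Leg 3: track=92.9°, groundspeed=264.0 kt
Leg 4: track=145.1°, groundspeed=221.4 kt
Leg 5: track=58.7°, groundspeed=272.2 kt
Leg 6: track=87.7°, groundspeed=266.6 kt

Leg 1: heading 90.9°; drift -5.2° → track 85.7°, groundspeed 267.5 kt
Leg 2: heading 94.7°; drift -5.9° → track 88.8°, groundspeed 266.1 kt
Leg 3: heading 99.6°; drift -6.7° → track 92.9°, groundspeed 264.0 kt
Leg 4: heading 158.7°; drift -13.6° → track 145.1°, groundspeed 221.4 kt
Leg 5: heading 57.6°; drift +1.1° → track 58.7°, groundspeed 272.2 kt
Leg 6: heading 93.3°; drift -5.6° → track 87.7°, groundspeed 266.6 kt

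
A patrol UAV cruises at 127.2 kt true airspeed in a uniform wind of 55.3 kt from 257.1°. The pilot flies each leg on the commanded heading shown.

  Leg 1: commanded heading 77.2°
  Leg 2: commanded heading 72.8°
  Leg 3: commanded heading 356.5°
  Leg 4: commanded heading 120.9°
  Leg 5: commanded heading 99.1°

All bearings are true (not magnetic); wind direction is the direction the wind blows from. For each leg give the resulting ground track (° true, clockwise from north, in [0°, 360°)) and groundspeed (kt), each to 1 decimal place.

Leg 1: track=77.2°, groundspeed=182.5 kt
Leg 2: track=74.1°, groundspeed=182.4 kt
Leg 3: track=18.3°, groundspeed=146.8 kt
Leg 4: track=108.0°, groundspeed=171.4 kt
Leg 5: track=92.5°, groundspeed=179.7 kt

Leg 1: heading 77.2°; drift +0.0° → track 77.2°, groundspeed 182.5 kt
Leg 2: heading 72.8°; drift +1.3° → track 74.1°, groundspeed 182.4 kt
Leg 3: heading 356.5°; drift +21.8° → track 18.3°, groundspeed 146.8 kt
Leg 4: heading 120.9°; drift -12.9° → track 108.0°, groundspeed 171.4 kt
Leg 5: heading 99.1°; drift -6.6° → track 92.5°, groundspeed 179.7 kt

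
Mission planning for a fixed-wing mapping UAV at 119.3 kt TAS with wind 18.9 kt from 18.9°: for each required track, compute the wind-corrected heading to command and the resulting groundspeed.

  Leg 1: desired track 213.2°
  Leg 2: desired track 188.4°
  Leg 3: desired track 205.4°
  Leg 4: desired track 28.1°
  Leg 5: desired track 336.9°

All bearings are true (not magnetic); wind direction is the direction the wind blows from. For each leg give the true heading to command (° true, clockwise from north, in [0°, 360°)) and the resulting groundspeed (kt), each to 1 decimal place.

Leg 1: heading=215.4°, groundspeed=137.5 kt
Leg 2: heading=186.7°, groundspeed=137.8 kt
Leg 3: heading=206.4°, groundspeed=138.1 kt
Leg 4: heading=26.6°, groundspeed=100.6 kt
Leg 5: heading=343.0°, groundspeed=104.6 kt

Leg 1: desired track 213.2°; wind correction +2.2° → command heading 215.4°, groundspeed 137.5 kt
Leg 2: desired track 188.4°; wind correction -1.7° → command heading 186.7°, groundspeed 137.8 kt
Leg 3: desired track 205.4°; wind correction +1.0° → command heading 206.4°, groundspeed 138.1 kt
Leg 4: desired track 28.1°; wind correction -1.5° → command heading 26.6°, groundspeed 100.6 kt
Leg 5: desired track 336.9°; wind correction +6.1° → command heading 343.0°, groundspeed 104.6 kt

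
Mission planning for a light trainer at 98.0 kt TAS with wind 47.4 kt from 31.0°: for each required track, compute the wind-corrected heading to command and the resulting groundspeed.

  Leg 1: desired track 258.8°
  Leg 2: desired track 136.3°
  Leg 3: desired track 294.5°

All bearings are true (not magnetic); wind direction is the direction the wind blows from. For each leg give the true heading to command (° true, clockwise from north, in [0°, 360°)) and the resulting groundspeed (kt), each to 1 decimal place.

Leg 1: desired track 258.8°; wind correction +21.0° → command heading 279.8°, groundspeed 123.3 kt
Leg 2: desired track 136.3°; wind correction -27.8° → command heading 108.5°, groundspeed 99.2 kt
Leg 3: desired track 294.5°; wind correction +28.7° → command heading 323.2°, groundspeed 91.3 kt

Leg 1: heading=279.8°, groundspeed=123.3 kt
Leg 2: heading=108.5°, groundspeed=99.2 kt
Leg 3: heading=323.2°, groundspeed=91.3 kt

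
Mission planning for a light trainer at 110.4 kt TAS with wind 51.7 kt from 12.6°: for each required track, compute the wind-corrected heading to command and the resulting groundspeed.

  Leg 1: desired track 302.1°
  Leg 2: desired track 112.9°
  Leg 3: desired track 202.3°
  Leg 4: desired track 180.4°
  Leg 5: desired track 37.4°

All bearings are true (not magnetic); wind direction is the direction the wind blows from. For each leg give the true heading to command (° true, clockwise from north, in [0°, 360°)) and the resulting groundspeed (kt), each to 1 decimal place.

Leg 1: desired track 302.1°; wind correction +26.2° → command heading 328.3°, groundspeed 81.8 kt
Leg 2: desired track 112.9°; wind correction -27.4° → command heading 85.5°, groundspeed 107.2 kt
Leg 3: desired track 202.3°; wind correction +4.5° → command heading 206.8°, groundspeed 161.0 kt
Leg 4: desired track 180.4°; wind correction -5.7° → command heading 174.7°, groundspeed 160.4 kt
Leg 5: desired track 37.4°; wind correction -11.3° → command heading 26.1°, groundspeed 61.3 kt

Leg 1: heading=328.3°, groundspeed=81.8 kt
Leg 2: heading=85.5°, groundspeed=107.2 kt
Leg 3: heading=206.8°, groundspeed=161.0 kt
Leg 4: heading=174.7°, groundspeed=160.4 kt
Leg 5: heading=26.1°, groundspeed=61.3 kt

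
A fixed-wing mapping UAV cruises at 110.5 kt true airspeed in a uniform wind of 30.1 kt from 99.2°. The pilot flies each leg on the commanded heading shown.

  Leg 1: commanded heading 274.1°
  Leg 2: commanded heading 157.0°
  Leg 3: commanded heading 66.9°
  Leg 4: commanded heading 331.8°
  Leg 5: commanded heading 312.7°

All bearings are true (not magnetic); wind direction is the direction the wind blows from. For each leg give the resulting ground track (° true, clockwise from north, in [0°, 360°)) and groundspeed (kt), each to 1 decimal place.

Leg 1: track=275.2°, groundspeed=140.5 kt
Leg 2: track=172.1°, groundspeed=97.8 kt
Leg 3: track=56.2°, groundspeed=86.6 kt
Leg 4: track=321.3°, groundspeed=131.0 kt
Leg 5: track=305.7°, groundspeed=136.6 kt

Leg 1: heading 274.1°; drift +1.1° → track 275.2°, groundspeed 140.5 kt
Leg 2: heading 157.0°; drift +15.1° → track 172.1°, groundspeed 97.8 kt
Leg 3: heading 66.9°; drift -10.7° → track 56.2°, groundspeed 86.6 kt
Leg 4: heading 331.8°; drift -10.5° → track 321.3°, groundspeed 131.0 kt
Leg 5: heading 312.7°; drift -7.0° → track 305.7°, groundspeed 136.6 kt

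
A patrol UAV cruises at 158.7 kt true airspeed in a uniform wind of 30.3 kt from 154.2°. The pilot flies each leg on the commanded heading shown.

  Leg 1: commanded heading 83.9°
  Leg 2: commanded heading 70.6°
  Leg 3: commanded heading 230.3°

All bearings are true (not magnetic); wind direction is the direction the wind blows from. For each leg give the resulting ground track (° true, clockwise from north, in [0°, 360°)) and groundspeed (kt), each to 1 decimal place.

Leg 1: track=73.0°, groundspeed=151.2 kt
Leg 2: track=59.6°, groundspeed=158.2 kt
Leg 3: track=241.3°, groundspeed=154.3 kt

Leg 1: heading 83.9°; drift -10.9° → track 73.0°, groundspeed 151.2 kt
Leg 2: heading 70.6°; drift -11.0° → track 59.6°, groundspeed 158.2 kt
Leg 3: heading 230.3°; drift +11.0° → track 241.3°, groundspeed 154.3 kt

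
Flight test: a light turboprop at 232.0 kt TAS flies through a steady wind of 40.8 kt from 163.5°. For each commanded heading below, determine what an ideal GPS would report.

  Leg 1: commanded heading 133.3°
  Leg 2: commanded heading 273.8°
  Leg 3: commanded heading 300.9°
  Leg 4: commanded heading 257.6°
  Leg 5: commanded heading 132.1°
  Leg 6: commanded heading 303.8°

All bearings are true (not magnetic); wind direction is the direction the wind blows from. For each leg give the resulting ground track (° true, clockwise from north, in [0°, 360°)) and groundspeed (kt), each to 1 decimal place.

Leg 1: track=127.3°, groundspeed=197.8 kt
Leg 2: track=282.6°, groundspeed=249.1 kt
Leg 3: track=306.9°, groundspeed=263.5 kt
Leg 4: track=267.4°, groundspeed=238.4 kt
Leg 5: track=125.9°, groundspeed=198.3 kt
Leg 6: track=309.5°, groundspeed=264.7 kt

Leg 1: heading 133.3°; drift -6.0° → track 127.3°, groundspeed 197.8 kt
Leg 2: heading 273.8°; drift +8.8° → track 282.6°, groundspeed 249.1 kt
Leg 3: heading 300.9°; drift +6.0° → track 306.9°, groundspeed 263.5 kt
Leg 4: heading 257.6°; drift +9.8° → track 267.4°, groundspeed 238.4 kt
Leg 5: heading 132.1°; drift -6.2° → track 125.9°, groundspeed 198.3 kt
Leg 6: heading 303.8°; drift +5.7° → track 309.5°, groundspeed 264.7 kt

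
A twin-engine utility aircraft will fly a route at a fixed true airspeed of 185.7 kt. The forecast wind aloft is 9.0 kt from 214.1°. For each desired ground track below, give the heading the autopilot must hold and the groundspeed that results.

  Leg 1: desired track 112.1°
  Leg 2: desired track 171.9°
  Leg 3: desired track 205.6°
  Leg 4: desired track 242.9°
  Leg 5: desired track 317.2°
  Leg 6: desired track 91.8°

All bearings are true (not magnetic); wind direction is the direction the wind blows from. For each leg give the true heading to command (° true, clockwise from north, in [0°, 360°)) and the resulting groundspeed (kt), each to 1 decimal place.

Leg 1: heading=114.8°, groundspeed=187.4 kt
Leg 2: heading=173.8°, groundspeed=178.9 kt
Leg 3: heading=206.0°, groundspeed=176.8 kt
Leg 4: heading=241.6°, groundspeed=177.8 kt
Leg 5: heading=314.5°, groundspeed=187.5 kt
Leg 6: heading=94.1°, groundspeed=190.4 kt

Leg 1: desired track 112.1°; wind correction +2.7° → command heading 114.8°, groundspeed 187.4 kt
Leg 2: desired track 171.9°; wind correction +1.9° → command heading 173.8°, groundspeed 178.9 kt
Leg 3: desired track 205.6°; wind correction +0.4° → command heading 206.0°, groundspeed 176.8 kt
Leg 4: desired track 242.9°; wind correction -1.3° → command heading 241.6°, groundspeed 177.8 kt
Leg 5: desired track 317.2°; wind correction -2.7° → command heading 314.5°, groundspeed 187.5 kt
Leg 6: desired track 91.8°; wind correction +2.3° → command heading 94.1°, groundspeed 190.4 kt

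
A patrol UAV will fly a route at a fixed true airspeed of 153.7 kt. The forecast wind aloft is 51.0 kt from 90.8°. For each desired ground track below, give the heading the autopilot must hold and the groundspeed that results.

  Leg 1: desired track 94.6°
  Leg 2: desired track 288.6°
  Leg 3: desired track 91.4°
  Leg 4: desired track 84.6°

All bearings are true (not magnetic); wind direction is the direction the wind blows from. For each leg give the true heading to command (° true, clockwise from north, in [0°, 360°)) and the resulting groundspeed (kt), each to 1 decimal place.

Leg 1: desired track 94.6°; wind correction -1.3° → command heading 93.3°, groundspeed 102.8 kt
Leg 2: desired track 288.6°; wind correction +5.8° → command heading 294.4°, groundspeed 201.5 kt
Leg 3: desired track 91.4°; wind correction -0.2° → command heading 91.2°, groundspeed 102.7 kt
Leg 4: desired track 84.6°; wind correction +2.1° → command heading 86.7°, groundspeed 102.9 kt

Leg 1: heading=93.3°, groundspeed=102.8 kt
Leg 2: heading=294.4°, groundspeed=201.5 kt
Leg 3: heading=91.2°, groundspeed=102.7 kt
Leg 4: heading=86.7°, groundspeed=102.9 kt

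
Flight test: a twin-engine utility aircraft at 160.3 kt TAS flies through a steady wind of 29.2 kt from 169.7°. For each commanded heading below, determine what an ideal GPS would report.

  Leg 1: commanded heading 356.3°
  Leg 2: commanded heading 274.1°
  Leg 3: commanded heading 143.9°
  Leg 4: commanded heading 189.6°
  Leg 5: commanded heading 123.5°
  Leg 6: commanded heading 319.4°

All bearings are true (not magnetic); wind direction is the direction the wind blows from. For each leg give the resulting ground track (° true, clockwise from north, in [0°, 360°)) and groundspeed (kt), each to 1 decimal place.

Leg 1: heading 356.3°; drift -1.0° → track 355.3°, groundspeed 189.3 kt
Leg 2: heading 274.1°; drift +9.6° → track 283.7°, groundspeed 169.9 kt
Leg 3: heading 143.9°; drift -5.4° → track 138.5°, groundspeed 134.6 kt
Leg 4: heading 189.6°; drift +4.3° → track 193.9°, groundspeed 133.2 kt
Leg 5: heading 123.5°; drift -8.6° → track 114.9°, groundspeed 141.7 kt
Leg 6: heading 319.4°; drift +4.5° → track 323.9°, groundspeed 186.1 kt

Leg 1: track=355.3°, groundspeed=189.3 kt
Leg 2: track=283.7°, groundspeed=169.9 kt
Leg 3: track=138.5°, groundspeed=134.6 kt
Leg 4: track=193.9°, groundspeed=133.2 kt
Leg 5: track=114.9°, groundspeed=141.7 kt
Leg 6: track=323.9°, groundspeed=186.1 kt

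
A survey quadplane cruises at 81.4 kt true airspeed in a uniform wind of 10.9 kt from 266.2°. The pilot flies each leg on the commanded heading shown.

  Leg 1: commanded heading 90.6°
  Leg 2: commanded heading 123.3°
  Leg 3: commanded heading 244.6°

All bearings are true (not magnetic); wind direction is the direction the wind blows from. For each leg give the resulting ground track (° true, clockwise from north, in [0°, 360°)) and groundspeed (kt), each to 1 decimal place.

Leg 1: heading 90.6°; drift -0.5° → track 90.1°, groundspeed 92.3 kt
Leg 2: heading 123.3°; drift -4.2° → track 119.1°, groundspeed 90.3 kt
Leg 3: heading 244.6°; drift -3.2° → track 241.4°, groundspeed 71.4 kt

Leg 1: track=90.1°, groundspeed=92.3 kt
Leg 2: track=119.1°, groundspeed=90.3 kt
Leg 3: track=241.4°, groundspeed=71.4 kt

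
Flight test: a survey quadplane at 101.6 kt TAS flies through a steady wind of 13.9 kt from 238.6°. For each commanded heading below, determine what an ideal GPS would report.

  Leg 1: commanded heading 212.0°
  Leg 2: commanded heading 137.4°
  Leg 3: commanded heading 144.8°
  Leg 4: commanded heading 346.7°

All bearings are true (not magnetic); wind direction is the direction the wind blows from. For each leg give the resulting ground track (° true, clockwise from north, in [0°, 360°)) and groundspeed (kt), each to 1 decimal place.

Leg 1: track=208.0°, groundspeed=89.4 kt
Leg 2: track=130.0°, groundspeed=105.2 kt
Leg 3: track=137.1°, groundspeed=103.5 kt
Leg 4: track=353.8°, groundspeed=106.7 kt

Leg 1: heading 212.0°; drift -4.0° → track 208.0°, groundspeed 89.4 kt
Leg 2: heading 137.4°; drift -7.4° → track 130.0°, groundspeed 105.2 kt
Leg 3: heading 144.8°; drift -7.7° → track 137.1°, groundspeed 103.5 kt
Leg 4: heading 346.7°; drift +7.1° → track 353.8°, groundspeed 106.7 kt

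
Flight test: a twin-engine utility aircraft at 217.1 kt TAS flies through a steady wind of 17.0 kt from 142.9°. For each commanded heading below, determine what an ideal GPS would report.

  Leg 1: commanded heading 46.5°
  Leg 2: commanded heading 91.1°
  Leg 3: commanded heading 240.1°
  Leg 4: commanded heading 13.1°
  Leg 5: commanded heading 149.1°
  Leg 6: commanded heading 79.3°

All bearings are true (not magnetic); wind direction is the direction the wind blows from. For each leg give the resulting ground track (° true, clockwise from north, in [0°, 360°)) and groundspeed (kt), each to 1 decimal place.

Leg 1: track=42.1°, groundspeed=219.6 kt
Leg 2: track=87.4°, groundspeed=207.0 kt
Leg 3: track=244.5°, groundspeed=219.9 kt
Leg 4: track=9.8°, groundspeed=228.4 kt
Leg 5: track=149.6°, groundspeed=200.2 kt
Leg 6: track=75.1°, groundspeed=210.1 kt

Leg 1: heading 46.5°; drift -4.4° → track 42.1°, groundspeed 219.6 kt
Leg 2: heading 91.1°; drift -3.7° → track 87.4°, groundspeed 207.0 kt
Leg 3: heading 240.1°; drift +4.4° → track 244.5°, groundspeed 219.9 kt
Leg 4: heading 13.1°; drift -3.3° → track 9.8°, groundspeed 228.4 kt
Leg 5: heading 149.1°; drift +0.5° → track 149.6°, groundspeed 200.2 kt
Leg 6: heading 79.3°; drift -4.2° → track 75.1°, groundspeed 210.1 kt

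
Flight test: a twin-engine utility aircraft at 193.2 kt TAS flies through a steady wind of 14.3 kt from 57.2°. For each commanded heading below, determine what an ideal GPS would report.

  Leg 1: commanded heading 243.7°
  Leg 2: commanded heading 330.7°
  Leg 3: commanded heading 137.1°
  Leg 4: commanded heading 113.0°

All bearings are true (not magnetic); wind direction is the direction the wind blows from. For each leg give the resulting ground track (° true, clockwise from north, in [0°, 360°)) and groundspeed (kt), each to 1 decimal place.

Leg 1: track=243.3°, groundspeed=207.4 kt
Leg 2: track=326.5°, groundspeed=192.9 kt
Leg 3: track=141.3°, groundspeed=191.2 kt
Leg 4: track=116.7°, groundspeed=185.5 kt

Leg 1: heading 243.7°; drift -0.4° → track 243.3°, groundspeed 207.4 kt
Leg 2: heading 330.7°; drift -4.2° → track 326.5°, groundspeed 192.9 kt
Leg 3: heading 137.1°; drift +4.2° → track 141.3°, groundspeed 191.2 kt
Leg 4: heading 113.0°; drift +3.7° → track 116.7°, groundspeed 185.5 kt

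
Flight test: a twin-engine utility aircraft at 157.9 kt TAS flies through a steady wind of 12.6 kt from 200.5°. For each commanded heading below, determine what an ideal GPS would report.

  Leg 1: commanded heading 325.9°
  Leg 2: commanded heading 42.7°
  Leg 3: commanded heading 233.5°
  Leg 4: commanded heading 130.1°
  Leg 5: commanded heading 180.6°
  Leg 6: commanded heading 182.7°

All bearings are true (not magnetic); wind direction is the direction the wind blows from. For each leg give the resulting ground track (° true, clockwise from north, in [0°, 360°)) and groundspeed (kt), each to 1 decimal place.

Leg 1: heading 325.9°; drift +3.6° → track 329.5°, groundspeed 165.5 kt
Leg 2: heading 42.7°; drift -1.6° → track 41.1°, groundspeed 169.6 kt
Leg 3: heading 233.5°; drift +2.7° → track 236.2°, groundspeed 147.5 kt
Leg 4: heading 130.1°; drift -4.4° → track 125.7°, groundspeed 154.1 kt
Leg 5: heading 180.6°; drift -1.7° → track 178.9°, groundspeed 146.1 kt
Leg 6: heading 182.7°; drift -1.5° → track 181.2°, groundspeed 146.0 kt

Leg 1: track=329.5°, groundspeed=165.5 kt
Leg 2: track=41.1°, groundspeed=169.6 kt
Leg 3: track=236.2°, groundspeed=147.5 kt
Leg 4: track=125.7°, groundspeed=154.1 kt
Leg 5: track=178.9°, groundspeed=146.1 kt
Leg 6: track=181.2°, groundspeed=146.0 kt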